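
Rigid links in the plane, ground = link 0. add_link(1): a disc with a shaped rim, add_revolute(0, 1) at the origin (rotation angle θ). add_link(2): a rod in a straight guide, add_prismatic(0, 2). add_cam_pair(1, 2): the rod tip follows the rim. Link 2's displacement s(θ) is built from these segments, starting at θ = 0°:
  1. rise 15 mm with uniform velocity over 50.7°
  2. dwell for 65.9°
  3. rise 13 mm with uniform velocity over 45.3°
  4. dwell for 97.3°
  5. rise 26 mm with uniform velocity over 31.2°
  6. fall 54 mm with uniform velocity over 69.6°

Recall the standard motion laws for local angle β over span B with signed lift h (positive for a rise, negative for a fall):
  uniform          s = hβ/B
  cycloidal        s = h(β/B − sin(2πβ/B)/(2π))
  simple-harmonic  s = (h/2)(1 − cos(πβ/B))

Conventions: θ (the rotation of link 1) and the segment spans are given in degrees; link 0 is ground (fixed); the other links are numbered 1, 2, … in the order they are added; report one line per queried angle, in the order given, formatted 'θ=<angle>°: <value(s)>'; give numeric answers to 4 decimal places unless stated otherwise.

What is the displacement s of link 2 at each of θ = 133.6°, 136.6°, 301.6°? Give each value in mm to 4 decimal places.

segment 1 (0° to 50.7°, uniform, h = 15) is passed completely: s = 0.0000 + (15) = 15.0000
segment 2 (50.7° to 116.6°, dwell): s unchanged at 15.0000
θ = 133.6° falls in segment 3 (116.6° to 161.9°, uniform, h = 13): β = 133.6 − 116.6 = 17°, B = 45.3°; Δs = 13·17/45.3 = 4.8786; s = 15.0000 + 4.8786 = 19.8786
θ = 136.6° falls in segment 3 (116.6° to 161.9°, uniform, h = 13): β = 136.6 − 116.6 = 20°, B = 45.3°; Δs = 13·20/45.3 = 5.7395; s = 15.0000 + 5.7395 = 20.7395
segment 3 (116.6° to 161.9°, uniform, h = 13) is passed completely: s = 15.0000 + (13) = 28.0000
segment 4 (161.9° to 259.2°, dwell): s unchanged at 28.0000
segment 5 (259.2° to 290.4°, uniform, h = 26) is passed completely: s = 28.0000 + (26) = 54.0000
θ = 301.6° falls in segment 6 (290.4° to 360°, uniform, h = -54): β = 301.6 − 290.4 = 11.2°, B = 69.6°; Δs = -54·11.2/69.6 = -8.6897; s = 54.0000 − 8.6897 = 45.3103

θ=133.6°: 19.8786
θ=136.6°: 20.7395
θ=301.6°: 45.3103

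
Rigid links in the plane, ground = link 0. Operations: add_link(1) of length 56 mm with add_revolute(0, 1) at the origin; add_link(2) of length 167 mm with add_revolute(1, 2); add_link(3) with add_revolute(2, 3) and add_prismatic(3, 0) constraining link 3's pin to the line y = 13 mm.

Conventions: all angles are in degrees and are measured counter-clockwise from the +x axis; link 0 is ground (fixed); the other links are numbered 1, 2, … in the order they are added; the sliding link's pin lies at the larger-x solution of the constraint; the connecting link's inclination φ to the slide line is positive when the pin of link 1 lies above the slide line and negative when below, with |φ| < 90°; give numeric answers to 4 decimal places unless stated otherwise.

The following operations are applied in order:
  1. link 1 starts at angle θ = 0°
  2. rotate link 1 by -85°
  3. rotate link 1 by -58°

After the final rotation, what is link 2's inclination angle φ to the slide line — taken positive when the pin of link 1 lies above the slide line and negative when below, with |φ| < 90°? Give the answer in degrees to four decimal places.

geometry: r = 56 mm, L = 167 mm, e = 13 mm; θ starts at 0°
rotate link 1 by -85°: θ ← 0° -85° = -85°
rotate link 1 by -58°: θ ← -85° -58° = -143°
h = r sin θ − e = -33.701641 − 13 = -46.701641
sin φ = h / L = -46.701641 / 167 = -0.27965055
φ = arcsin(-0.27965055) = -16.239349°

-16.2393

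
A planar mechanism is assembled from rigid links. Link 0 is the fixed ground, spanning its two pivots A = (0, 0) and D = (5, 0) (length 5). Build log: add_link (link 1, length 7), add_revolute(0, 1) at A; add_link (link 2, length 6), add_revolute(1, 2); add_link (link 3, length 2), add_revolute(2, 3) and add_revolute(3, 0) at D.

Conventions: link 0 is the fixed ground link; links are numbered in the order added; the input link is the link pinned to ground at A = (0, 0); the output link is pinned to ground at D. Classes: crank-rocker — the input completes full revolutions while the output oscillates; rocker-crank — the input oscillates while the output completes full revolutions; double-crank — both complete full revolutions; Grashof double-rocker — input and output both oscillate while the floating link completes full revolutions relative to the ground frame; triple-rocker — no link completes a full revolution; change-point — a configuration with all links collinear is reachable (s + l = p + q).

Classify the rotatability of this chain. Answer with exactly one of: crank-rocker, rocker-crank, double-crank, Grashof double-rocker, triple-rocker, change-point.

lengths: ground=5, input=7, coupler=6, output=2
sorted: s=2 (shortest), l=7 (longest), p+q=11
s + l = 9 vs p + q = 11
s + l < p + q (Grashof) with shortest = output link → rocker-crank

rocker-crank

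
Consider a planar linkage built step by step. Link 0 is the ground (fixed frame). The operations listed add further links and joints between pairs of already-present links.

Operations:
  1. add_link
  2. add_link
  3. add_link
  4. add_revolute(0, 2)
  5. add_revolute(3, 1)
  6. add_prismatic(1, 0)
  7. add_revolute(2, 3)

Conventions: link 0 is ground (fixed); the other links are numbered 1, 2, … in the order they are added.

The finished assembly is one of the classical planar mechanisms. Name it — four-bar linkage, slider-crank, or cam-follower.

links: 4 (incl. ground); joints: 3 revolute, 1 prismatic, 0 higher (cam) pair, forming one closed loop
4 links, 3 revolutes + 1 prismatic in one loop → slider-crank

slider-crank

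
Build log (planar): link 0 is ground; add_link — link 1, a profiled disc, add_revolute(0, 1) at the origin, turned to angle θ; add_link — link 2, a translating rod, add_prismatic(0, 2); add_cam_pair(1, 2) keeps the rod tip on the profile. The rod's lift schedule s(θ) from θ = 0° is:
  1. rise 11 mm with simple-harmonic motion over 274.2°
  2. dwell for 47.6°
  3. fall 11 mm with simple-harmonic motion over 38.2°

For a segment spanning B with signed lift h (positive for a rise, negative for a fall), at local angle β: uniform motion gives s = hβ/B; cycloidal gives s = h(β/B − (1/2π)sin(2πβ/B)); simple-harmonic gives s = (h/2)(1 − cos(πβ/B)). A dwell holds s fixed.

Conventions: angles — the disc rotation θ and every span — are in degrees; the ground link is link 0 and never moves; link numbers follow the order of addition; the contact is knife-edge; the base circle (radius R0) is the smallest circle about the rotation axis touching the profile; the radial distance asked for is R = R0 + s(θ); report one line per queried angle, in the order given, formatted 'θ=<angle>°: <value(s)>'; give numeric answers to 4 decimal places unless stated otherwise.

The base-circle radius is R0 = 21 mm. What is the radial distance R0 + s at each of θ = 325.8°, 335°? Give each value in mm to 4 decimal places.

seg 1 [0°–274.2°] simple-harmonic, h=11: full span → s += 11 → s = 11.0000
seg 2 [274.2°–321.8°] dwell: s stays 11.0000
seg 3 [321.8°–360°] simple-harmonic, h=-11: θ=325.8° here. β=4, B=38.2. -11/2·(1 − cos(π·0.1047)) = -0.2949 → s = 10.7051
seg 3 [321.8°–360°] simple-harmonic, h=-11: θ=335° here. β=13.2, B=38.2. -11/2·(1 − cos(π·0.3455)) = -2.9348 → s = 8.0652
θ=325.8°: R = R0 + s = 21 + 10.7051 = 31.7051
θ=335°: R = R0 + s = 21 + 8.0652 = 29.0652

θ=325.8°: 31.7051
θ=335°: 29.0652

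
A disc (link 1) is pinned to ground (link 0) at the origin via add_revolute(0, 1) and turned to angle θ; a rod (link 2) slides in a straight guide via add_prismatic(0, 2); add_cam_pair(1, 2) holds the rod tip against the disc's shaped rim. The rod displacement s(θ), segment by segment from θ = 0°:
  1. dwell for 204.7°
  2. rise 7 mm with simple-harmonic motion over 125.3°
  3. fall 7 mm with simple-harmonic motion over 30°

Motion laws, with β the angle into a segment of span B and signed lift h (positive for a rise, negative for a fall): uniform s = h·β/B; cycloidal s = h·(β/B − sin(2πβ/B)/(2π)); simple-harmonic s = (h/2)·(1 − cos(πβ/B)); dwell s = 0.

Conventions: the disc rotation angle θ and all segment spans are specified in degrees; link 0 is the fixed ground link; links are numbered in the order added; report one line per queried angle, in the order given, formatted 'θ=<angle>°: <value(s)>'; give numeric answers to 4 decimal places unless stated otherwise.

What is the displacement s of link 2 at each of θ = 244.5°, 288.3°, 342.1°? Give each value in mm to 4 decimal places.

segment 1 (0° to 204.7°, dwell): s unchanged at 0.0000
θ = 244.5° falls in segment 2 (204.7° to 330°, simple-harmonic, h = 7): β = 244.5 − 204.7 = 39.8°, B = 125.3°; Δs = 7/2·(1 − cos(π·0.3176)) = 1.6027; s = 0.0000 + 1.6027 = 1.6027
θ = 288.3° falls in segment 2 (204.7° to 330°, simple-harmonic, h = 7): β = 288.3 − 204.7 = 83.6°, B = 125.3°; Δs = 7/2·(1 − cos(π·0.6672)) = 5.2551; s = 0.0000 + 5.2551 = 5.2551
segment 2 (204.7° to 330°, simple-harmonic, h = 7) is passed completely: s = 0.0000 + (7) = 7.0000
θ = 342.1° falls in segment 3 (330° to 360°, simple-harmonic, h = -7): β = 342.1 − 330 = 12.1°, B = 30°; Δs = -7/2·(1 − cos(π·0.4033)) = -2.4534; s = 7.0000 − 2.4534 = 4.5466

θ=244.5°: 1.6027
θ=288.3°: 5.2551
θ=342.1°: 4.5466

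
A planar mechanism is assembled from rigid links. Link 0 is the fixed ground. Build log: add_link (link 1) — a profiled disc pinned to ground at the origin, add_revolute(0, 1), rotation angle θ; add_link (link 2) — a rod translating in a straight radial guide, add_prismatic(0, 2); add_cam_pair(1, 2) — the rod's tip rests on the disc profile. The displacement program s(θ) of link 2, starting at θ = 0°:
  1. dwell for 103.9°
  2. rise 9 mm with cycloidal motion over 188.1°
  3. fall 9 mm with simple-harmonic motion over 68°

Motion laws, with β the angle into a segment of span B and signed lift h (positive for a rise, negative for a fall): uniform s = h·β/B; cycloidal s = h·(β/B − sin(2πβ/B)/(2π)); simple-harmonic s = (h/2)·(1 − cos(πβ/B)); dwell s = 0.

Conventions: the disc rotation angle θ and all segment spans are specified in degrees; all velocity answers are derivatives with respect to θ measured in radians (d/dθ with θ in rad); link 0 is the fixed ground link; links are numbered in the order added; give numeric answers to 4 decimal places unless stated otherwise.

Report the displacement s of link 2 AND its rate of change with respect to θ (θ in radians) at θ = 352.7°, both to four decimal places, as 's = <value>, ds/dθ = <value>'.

seg 1 [0°–103.9°] dwell: s stays 0.0000
seg 2 [103.9°–292°] cycloidal, h=9: full span → s += 9 → s = 9.0000
seg 3 [292°–360°] simple-harmonic, h=-9: θ=352.7° here. β=60.7, B=68. -9/2·(1 − cos(π·0.8926)) = -8.7465 → s = 0.2535
velocity in seg [292°–360°] (simple-harmonic), θ in radians: β = 60.7° = 1.0594 rad, B = 68° = 1.1868 rad; ds/dθ = (πh/(2B)) sin(πβ/B) = (π·(-9)/(2·1.1868)) sin(π·0.8926) = -3.941626 mm/rad

s = 0.2535, ds/dθ = -3.9416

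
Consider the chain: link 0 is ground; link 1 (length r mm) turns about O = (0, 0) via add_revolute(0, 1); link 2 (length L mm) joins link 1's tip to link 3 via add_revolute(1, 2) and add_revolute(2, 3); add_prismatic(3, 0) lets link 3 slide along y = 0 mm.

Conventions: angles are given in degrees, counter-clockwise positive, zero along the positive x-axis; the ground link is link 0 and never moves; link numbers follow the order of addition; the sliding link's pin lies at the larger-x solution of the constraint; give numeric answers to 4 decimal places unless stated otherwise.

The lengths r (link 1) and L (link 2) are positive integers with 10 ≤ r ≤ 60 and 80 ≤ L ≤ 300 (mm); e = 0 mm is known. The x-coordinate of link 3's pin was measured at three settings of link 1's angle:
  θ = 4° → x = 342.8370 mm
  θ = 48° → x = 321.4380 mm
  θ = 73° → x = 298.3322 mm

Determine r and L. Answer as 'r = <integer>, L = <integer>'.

constraint per measurement: (x − r cos θ)² + (r sin θ − e)² = L²
subtracting the θ₁ and θ₂ equations cancels the r² and L² terms:
r = (x₁² − x₂²) / (2[(x₁cos θ₁ + e sin θ₁) − (x₂cos θ₂ + e sin θ₂)]) = 56.0001 → r = 56
L² = (x₁ − r cos θ₁)² + (r sin θ₁ − e)² = 82368.9995 → L = 287.0000 → L = 287
check at θ₃=73°: x = 298.3322 (printed 298.3322) ✓

r = 56, L = 287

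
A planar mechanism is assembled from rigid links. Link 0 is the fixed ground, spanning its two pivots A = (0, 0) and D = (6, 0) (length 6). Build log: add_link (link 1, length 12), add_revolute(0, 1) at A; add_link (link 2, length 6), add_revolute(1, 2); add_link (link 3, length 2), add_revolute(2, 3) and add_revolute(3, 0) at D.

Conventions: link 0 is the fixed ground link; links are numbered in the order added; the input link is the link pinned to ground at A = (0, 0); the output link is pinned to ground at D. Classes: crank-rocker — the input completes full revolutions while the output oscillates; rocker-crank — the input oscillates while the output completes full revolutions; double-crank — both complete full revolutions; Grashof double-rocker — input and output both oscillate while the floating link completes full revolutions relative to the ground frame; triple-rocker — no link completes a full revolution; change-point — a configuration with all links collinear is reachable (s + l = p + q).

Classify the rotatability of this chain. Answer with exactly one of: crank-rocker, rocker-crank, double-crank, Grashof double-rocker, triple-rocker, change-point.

lengths: ground=6, input=12, coupler=6, output=2
sorted: s=2 (shortest), l=12 (longest), p+q=12
s + l = 14 vs p + q = 12
s + l > p + q → non-Grashof → no link fully rotates → triple-rocker

triple-rocker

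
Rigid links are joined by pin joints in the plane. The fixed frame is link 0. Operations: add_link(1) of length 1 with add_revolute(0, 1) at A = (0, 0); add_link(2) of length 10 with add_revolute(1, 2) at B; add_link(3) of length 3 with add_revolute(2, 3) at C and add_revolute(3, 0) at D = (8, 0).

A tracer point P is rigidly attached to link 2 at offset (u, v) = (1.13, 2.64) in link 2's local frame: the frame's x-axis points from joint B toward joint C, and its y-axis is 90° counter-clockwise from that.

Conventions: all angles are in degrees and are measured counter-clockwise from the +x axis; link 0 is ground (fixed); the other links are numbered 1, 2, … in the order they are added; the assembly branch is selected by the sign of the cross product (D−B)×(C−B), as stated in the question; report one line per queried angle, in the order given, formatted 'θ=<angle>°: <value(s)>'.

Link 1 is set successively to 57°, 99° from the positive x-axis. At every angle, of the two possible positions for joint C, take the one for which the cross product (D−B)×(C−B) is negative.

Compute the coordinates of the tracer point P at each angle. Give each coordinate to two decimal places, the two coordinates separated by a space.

A=(0,0), D=(8.00,0)
θ=57°: B = A + 1.00·(cos57°, sin57°) = (0.5446, 0.8387)
θ=57°: |BD| = 7.5024
θ=57°: circle(B,10.00) ∩ circle(D,3.00): a=9.8159, h=1.9098
θ=57°:   candidates: C₊=(10.5125,1.6392) cross=14.328; C₋=(10.0855,-2.1565) cross=-14.328
θ=57°:   branch - wants cross < 0 → take C=(10.0855,-2.1565) (cross=-14.328)
θ=57°: ex = (C−B)/|BC| = (0.9541,-0.2995); ey = (0.2995,0.9541)
θ=57°: P = B + 1.13·ex + 2.64·ey = (2.4135,3.0190)
θ=99°: B = A + 1.00·(cos99°, sin99°) = (-0.1564, 0.9877)
θ=99°: |BD| = 8.2160
θ=99°: circle(B,10.00) ∩ circle(D,3.00): a=9.6460, h=2.6373
θ=99°:   candidates: C₊=(9.7366,2.4462) cross=21.668; C₋=(9.1025,-2.7901) cross=-21.668
θ=99°:   branch - wants cross < 0 → take C=(9.1025,-2.7901) (cross=-21.668)
θ=99°: ex = (C−B)/|BC| = (0.9259,-0.3778); ey = (0.3778,0.9259)
θ=99°: P = B + 1.13·ex + 2.64·ey = (1.8872,3.0052)

θ=57°: 2.41 3.02
θ=99°: 1.89 3.01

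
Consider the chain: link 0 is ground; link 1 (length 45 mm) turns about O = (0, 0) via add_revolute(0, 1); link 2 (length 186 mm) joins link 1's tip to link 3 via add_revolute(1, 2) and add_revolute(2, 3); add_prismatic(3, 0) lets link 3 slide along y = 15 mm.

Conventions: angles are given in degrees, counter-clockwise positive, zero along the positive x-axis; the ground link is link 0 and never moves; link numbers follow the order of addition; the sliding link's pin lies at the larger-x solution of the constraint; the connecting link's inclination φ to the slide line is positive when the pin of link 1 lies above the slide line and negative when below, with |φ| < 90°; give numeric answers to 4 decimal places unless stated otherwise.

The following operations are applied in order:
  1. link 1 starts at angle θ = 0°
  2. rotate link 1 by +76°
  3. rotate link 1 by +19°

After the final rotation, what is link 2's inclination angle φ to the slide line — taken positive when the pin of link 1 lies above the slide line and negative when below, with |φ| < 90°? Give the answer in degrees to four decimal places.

geometry: r = 45 mm, L = 186 mm, e = 15 mm; θ starts at 0°
rotate link 1 by +76°: θ ← 0° +76° = 76°
rotate link 1 by +19°: θ ← 76° +19° = 95°
h = r sin θ − e = 44.828761 − 15 = 29.828761
sin φ = h / L = 29.828761 / 186 = 0.16036969
φ = arcsin(0.16036969) = 9.228355°

9.2284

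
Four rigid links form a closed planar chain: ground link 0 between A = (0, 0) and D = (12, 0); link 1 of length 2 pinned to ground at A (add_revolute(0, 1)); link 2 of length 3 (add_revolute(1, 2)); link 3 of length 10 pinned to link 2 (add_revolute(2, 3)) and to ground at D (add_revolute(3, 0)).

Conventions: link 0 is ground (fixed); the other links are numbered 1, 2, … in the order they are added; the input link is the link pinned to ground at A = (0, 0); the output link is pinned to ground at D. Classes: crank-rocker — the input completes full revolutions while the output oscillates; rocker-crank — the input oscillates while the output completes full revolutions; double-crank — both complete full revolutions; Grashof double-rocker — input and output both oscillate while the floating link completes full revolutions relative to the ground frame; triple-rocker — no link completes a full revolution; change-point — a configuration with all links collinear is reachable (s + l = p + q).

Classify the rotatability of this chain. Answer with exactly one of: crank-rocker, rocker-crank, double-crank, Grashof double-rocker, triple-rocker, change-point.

lengths: ground=12, input=2, coupler=3, output=10
sorted: s=2 (shortest), l=12 (longest), p+q=13
s + l = 14 vs p + q = 13
s + l > p + q → non-Grashof → no link fully rotates → triple-rocker

triple-rocker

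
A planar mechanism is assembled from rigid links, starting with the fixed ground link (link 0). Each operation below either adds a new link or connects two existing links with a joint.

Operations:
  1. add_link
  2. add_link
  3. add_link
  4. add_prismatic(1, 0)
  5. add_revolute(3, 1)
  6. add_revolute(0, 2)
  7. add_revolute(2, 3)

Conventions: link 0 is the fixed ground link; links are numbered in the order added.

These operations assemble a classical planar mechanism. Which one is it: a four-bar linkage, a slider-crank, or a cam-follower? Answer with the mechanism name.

links: 4 (incl. ground); joints: 3 revolute, 1 prismatic, 0 higher (cam) pair, forming one closed loop
4 links, 3 revolutes + 1 prismatic in one loop → slider-crank

slider-crank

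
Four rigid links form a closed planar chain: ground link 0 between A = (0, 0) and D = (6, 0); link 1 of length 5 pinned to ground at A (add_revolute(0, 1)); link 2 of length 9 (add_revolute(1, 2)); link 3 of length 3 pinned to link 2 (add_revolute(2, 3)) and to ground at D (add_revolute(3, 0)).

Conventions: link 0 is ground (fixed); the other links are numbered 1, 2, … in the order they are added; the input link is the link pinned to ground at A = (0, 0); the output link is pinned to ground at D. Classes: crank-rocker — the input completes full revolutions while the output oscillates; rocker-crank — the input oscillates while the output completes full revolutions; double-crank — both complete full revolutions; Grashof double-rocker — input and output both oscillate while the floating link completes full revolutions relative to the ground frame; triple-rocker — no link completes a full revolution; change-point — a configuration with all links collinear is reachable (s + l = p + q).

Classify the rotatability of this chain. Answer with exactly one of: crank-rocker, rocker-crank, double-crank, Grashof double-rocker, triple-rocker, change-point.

lengths: ground=6, input=5, coupler=9, output=3
sorted: s=3 (shortest), l=9 (longest), p+q=11
s + l = 12 vs p + q = 11
s + l > p + q → non-Grashof → no link fully rotates → triple-rocker

triple-rocker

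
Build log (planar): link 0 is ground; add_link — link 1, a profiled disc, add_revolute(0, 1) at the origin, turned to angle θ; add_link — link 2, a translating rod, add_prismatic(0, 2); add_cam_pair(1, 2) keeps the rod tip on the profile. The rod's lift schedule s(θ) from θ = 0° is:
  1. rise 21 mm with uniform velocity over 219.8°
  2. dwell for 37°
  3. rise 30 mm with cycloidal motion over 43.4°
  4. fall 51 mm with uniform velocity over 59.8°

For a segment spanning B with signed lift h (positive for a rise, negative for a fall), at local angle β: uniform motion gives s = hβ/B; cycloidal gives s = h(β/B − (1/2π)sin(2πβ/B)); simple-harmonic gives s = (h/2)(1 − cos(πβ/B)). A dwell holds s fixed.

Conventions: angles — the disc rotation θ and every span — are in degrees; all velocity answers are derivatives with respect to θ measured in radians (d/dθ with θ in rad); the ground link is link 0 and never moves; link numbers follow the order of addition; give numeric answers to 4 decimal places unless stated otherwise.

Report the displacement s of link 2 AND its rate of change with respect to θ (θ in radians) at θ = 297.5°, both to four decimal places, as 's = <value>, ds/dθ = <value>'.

seg 1 [0°–219.8°] uniform, h=21: full span → s += 21 → s = 21.0000
seg 2 [219.8°–256.8°] dwell: s stays 21.0000
seg 3 [256.8°–300.2°] cycloidal, h=30: θ=297.5° here. β=40.7, B=43.4. 30·(0.9378 − sin(2π·0.9378)/(2π)) = 29.9528 → s = 50.9528
velocity in seg [256.8°–300.2°] (cycloidal), θ in radians: β = 40.7° = 0.7103 rad, B = 43.4° = 0.7575 rad; ds/dθ = (h/B)(1 − cos(2πβ/B)) = (30/0.7575)(1 − cos(2π·0.9378)) = 2.987412 mm/rad

s = 50.9528, ds/dθ = 2.9874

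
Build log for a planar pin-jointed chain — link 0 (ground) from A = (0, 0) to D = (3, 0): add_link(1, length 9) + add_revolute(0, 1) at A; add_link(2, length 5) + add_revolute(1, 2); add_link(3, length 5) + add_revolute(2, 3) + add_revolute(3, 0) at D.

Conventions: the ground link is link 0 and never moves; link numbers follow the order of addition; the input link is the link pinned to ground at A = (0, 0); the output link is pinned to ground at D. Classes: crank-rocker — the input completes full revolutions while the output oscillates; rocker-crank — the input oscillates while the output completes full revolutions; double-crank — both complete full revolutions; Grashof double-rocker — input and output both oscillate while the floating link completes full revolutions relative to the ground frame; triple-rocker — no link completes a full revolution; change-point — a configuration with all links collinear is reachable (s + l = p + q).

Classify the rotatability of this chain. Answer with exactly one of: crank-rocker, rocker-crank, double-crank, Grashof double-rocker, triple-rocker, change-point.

lengths: ground=3, input=9, coupler=5, output=5
sorted: s=3 (shortest), l=9 (longest), p+q=10
s + l = 12 vs p + q = 10
s + l > p + q → non-Grashof → no link fully rotates → triple-rocker

triple-rocker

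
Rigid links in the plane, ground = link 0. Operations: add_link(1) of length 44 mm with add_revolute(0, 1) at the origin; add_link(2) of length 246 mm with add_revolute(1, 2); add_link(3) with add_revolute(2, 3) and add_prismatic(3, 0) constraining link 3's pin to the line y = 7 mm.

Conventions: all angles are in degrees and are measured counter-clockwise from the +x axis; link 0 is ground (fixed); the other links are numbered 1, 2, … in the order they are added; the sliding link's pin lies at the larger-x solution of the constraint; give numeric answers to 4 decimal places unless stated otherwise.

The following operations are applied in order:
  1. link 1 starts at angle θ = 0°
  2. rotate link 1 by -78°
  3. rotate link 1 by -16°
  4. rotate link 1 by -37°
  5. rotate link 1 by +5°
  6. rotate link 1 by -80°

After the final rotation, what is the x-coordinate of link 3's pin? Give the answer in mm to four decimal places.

geometry: r = 44 mm, L = 246 mm, e = 7 mm; θ starts at 0°
rotate link 1 by -78°: θ ← 0° -78° = -78°
rotate link 1 by -16°: θ ← -78° -16° = -94°
rotate link 1 by -37°: θ ← -94° -37° = -131°
rotate link 1 by +5°: θ ← -131° +5° = -126°
rotate link 1 by -80°: θ ← -126° -80° = -206°
crank pin P = (r cos θ, r sin θ) = (-39.546938, 19.288330)
h = r sin θ − e = 19.288330 − 7 = 12.288330
x = r cos θ + √(L² − h²) = -39.546938 + 245.692892 = 206.145953

206.1460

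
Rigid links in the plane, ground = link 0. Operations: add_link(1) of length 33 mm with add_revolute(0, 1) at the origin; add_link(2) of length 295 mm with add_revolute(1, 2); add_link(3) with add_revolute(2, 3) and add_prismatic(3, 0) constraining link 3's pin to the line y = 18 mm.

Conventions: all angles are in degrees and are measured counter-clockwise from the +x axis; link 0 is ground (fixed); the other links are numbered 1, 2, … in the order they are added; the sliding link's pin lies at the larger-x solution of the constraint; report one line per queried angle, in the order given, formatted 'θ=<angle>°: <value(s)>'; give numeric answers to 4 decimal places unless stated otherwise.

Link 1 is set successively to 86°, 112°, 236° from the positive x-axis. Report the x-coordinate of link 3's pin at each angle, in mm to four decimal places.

geometry: r = 33 mm, L = 295 mm, e = 18 mm
θ=86°: crank pin P = (r cos θ, r sin θ) = (2.301964, 32.919614)
θ=86°: h = r sin θ − e = 32.919614 − 18 = 14.919614
θ=86°: x = r cos θ + √(L² − h²) = 2.301964 + 294.622479 = 296.924443
θ=112°: crank pin P = (r cos θ, r sin θ) = (-12.362018, 30.597067)
θ=112°: h = r sin θ − e = 30.597067 − 18 = 12.597067
θ=112°: x = r cos θ + √(L² − h²) = -12.362018 + 294.730918 = 282.368900
θ=236°: crank pin P = (r cos θ, r sin θ) = (-18.453366, -27.358240)
θ=236°: h = r sin θ − e = -27.358240 − 18 = -45.358240
θ=236°: x = r cos θ + √(L² − h²) = -18.453366 + 291.492075 = 273.038710

θ=86°: 296.9244
θ=112°: 282.3689
θ=236°: 273.0387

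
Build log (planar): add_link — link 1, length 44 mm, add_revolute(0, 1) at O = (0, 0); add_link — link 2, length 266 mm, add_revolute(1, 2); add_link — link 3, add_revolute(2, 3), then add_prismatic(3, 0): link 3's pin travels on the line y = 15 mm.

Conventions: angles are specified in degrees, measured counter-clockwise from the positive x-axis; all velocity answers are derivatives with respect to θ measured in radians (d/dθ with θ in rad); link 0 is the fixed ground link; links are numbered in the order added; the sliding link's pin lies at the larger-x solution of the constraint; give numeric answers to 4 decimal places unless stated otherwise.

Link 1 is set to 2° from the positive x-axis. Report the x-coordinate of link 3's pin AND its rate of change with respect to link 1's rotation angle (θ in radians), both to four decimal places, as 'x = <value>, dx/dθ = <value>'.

geometry: r = 44 mm, L = 266 mm, e = 15 mm
crank pin P = (r cos θ, r sin θ) = (43.973196, 1.535578)
h = r sin θ − e = 1.535578 − 15 = -13.464422
x = r cos θ + √(L² − h²) = 43.973196 + 265.659010 = 309.632206
dx/dθ = −r sin θ − h·r cos θ/√(L² − h²) (θ in radians; h = -13.464422) = 0.693120

x = 309.6322, dx/dθ = 0.6931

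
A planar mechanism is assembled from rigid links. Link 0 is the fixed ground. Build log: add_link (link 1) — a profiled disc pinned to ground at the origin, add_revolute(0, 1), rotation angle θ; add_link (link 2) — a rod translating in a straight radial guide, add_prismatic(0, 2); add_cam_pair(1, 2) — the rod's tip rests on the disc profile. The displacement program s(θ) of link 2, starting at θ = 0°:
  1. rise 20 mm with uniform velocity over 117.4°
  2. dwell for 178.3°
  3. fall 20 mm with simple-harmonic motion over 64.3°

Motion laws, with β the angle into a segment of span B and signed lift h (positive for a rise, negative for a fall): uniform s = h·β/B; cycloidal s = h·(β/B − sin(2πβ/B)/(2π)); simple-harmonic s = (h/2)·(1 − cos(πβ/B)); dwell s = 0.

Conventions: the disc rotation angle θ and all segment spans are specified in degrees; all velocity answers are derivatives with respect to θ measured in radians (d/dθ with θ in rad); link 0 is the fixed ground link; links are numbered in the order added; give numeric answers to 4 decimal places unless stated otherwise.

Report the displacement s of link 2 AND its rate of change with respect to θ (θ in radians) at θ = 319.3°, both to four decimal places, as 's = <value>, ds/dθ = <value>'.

seg 1 [0°–117.4°] uniform, h=20: full span → s += 20 → s = 20.0000
seg 2 [117.4°–295.7°] dwell: s stays 20.0000
seg 3 [295.7°–360°] simple-harmonic, h=-20: θ=319.3° here. β=23.6, B=64.3. -20/2·(1 − cos(π·0.3670)) = -5.9431 → s = 14.0569
velocity in seg [295.7°–360°] (simple-harmonic), θ in radians: β = 23.6° = 0.4119 rad, B = 64.3° = 1.1222 rad; ds/dθ = (πh/(2B)) sin(πβ/B) = (π·(-20)/(2·1.1222)) sin(π·0.3670) = -25.586554 mm/rad

s = 14.0569, ds/dθ = -25.5866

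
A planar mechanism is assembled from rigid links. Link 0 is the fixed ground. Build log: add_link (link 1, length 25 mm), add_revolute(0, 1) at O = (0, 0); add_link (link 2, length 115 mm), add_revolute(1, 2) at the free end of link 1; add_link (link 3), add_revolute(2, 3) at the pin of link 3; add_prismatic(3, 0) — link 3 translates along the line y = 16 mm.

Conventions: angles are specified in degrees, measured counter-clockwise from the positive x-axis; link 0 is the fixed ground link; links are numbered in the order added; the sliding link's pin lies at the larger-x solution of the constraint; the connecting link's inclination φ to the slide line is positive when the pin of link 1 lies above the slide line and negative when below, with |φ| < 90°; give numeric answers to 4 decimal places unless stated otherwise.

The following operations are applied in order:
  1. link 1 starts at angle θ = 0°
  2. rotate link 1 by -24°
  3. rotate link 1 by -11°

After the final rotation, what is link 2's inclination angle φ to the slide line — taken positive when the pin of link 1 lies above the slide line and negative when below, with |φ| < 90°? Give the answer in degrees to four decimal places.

geometry: r = 25 mm, L = 115 mm, e = 16 mm; θ starts at 0°
rotate link 1 by -24°: θ ← 0° -24° = -24°
rotate link 1 by -11°: θ ← -24° -11° = -35°
h = r sin θ − e = -14.339411 − 16 = -30.339411
sin φ = h / L = -30.339411 / 115 = -0.26382096
φ = arcsin(-0.26382096) = -15.296906°

-15.2969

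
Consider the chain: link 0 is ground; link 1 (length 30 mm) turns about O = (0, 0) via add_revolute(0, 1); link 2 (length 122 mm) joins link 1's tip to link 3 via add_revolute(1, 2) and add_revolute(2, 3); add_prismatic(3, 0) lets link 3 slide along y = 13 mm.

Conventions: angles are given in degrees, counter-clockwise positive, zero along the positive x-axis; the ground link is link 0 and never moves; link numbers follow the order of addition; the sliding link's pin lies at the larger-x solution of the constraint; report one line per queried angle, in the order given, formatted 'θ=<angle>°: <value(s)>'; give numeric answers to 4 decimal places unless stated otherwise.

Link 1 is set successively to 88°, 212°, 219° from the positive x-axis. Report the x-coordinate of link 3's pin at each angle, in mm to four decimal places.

geometry: r = 30 mm, L = 122 mm, e = 13 mm
θ=88°: crank pin P = (r cos θ, r sin θ) = (1.046985, 29.981725)
θ=88°: h = r sin θ − e = 29.981725 − 13 = 16.981725
θ=88°: x = r cos θ + √(L² − h²) = 1.046985 + 120.812338 = 121.859323
θ=212°: crank pin P = (r cos θ, r sin θ) = (-25.441443, -15.897578)
θ=212°: h = r sin θ − e = -15.897578 − 13 = -28.897578
θ=212°: x = r cos θ + √(L² − h²) = -25.441443 + 118.528182 = 93.086739
θ=219°: crank pin P = (r cos θ, r sin θ) = (-23.314379, -18.879612)
θ=219°: h = r sin θ − e = -18.879612 − 13 = -31.879612
θ=219°: x = r cos θ + √(L² − h²) = -23.314379 + 117.761158 = 94.446779

θ=88°: 121.8593
θ=212°: 93.0867
θ=219°: 94.4468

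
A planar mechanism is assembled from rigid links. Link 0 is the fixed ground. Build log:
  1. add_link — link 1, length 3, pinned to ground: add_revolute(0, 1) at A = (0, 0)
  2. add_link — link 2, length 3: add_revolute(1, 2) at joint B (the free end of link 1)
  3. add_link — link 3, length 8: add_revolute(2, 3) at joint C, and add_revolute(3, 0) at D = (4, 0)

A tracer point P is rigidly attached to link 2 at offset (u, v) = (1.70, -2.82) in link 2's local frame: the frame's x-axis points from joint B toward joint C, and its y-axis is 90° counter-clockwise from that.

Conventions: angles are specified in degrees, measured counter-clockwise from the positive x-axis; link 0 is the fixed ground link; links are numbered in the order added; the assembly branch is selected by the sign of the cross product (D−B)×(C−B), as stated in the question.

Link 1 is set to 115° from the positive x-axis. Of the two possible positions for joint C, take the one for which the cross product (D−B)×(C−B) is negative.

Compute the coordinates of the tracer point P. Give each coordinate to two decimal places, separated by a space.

A=(0,0), D=(4.00,0)
B = A + 3.00·(cos115°, sin115°) = (-1.2679, 2.7189)
|BD| = 5.9281
circle(B,3.00) ∩ circle(D,8.00): a=-1.6748, h=2.4890
  candidates: C₊=(-1.6146,5.6988) cross=14.755; C₋=(-3.8977,1.2753) cross=-14.755
  branch - wants cross < 0 → take C=(-3.8977,1.2753) (cross=-14.755)
ex = (C−B)/|BC| = (-0.8766,-0.4812); ey = (0.4812,-0.8766)
P = B + 1.70·ex + -2.82·ey = (-4.1151,4.3729)

-4.12 4.37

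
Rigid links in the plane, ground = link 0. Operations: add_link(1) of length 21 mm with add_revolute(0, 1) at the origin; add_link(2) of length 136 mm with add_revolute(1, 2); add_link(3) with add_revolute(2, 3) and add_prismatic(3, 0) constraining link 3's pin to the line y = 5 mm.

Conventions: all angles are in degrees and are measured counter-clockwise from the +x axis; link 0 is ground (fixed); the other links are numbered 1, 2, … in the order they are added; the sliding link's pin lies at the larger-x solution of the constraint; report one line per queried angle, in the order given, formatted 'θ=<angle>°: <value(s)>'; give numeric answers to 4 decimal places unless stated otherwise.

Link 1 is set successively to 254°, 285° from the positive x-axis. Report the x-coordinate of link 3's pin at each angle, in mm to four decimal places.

geometry: r = 21 mm, L = 136 mm, e = 5 mm
θ=254°: crank pin P = (r cos θ, r sin θ) = (-5.788384, -20.186496)
θ=254°: h = r sin θ − e = -20.186496 − 5 = -25.186496
θ=254°: x = r cos θ + √(L² − h²) = -5.788384 + 133.647448 = 127.859064
θ=285°: crank pin P = (r cos θ, r sin θ) = (5.435200, -20.284442)
θ=285°: h = r sin θ − e = -20.284442 − 5 = -25.284442
θ=285°: x = r cos θ + √(L² − h²) = 5.435200 + 133.628953 = 139.064153

θ=254°: 127.8591
θ=285°: 139.0642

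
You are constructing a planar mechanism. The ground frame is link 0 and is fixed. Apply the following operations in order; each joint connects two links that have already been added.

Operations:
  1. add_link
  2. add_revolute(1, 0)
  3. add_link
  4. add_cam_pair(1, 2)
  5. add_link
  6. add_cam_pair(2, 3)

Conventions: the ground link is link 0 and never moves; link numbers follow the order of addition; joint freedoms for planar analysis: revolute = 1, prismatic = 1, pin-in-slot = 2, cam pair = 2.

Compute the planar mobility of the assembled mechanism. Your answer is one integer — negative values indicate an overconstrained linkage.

link 0 = ground. State L|J1|J2 = 1|0|0
+link1  2|0|0
R(1,0) f=1→J1  2|1|0
+link2  3|1|0
C(1,2) f=2→J2  3|1|1
+link3  4|1|1
C(2,3) f=2→J2  4|1|2
M = 3(4−1)−2·1−2 = 9−2−2 = 5

M = 5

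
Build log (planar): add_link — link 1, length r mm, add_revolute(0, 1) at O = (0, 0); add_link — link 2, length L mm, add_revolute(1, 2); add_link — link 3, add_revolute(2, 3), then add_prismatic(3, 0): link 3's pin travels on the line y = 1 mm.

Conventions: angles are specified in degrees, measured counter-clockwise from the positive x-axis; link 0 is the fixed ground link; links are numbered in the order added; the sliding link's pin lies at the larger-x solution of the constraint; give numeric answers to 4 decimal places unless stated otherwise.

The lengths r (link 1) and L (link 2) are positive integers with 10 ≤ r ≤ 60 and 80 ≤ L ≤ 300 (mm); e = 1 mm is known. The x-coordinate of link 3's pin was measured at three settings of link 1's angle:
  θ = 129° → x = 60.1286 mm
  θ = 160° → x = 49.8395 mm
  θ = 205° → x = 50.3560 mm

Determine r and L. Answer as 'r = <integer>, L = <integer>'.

constraint per measurement: (x − r cos θ)² + (r sin θ − e)² = L²
subtracting the θ₁ and θ₂ equations cancels the r² and L² terms:
r = (x₁² − x₂²) / (2[(x₁cos θ₁ + e sin θ₁) − (x₂cos θ₂ + e sin θ₂)]) = 60.0010 → r = 60
L² = (x₁ − r cos θ₁)² + (r sin θ₁ − e)² = 11664.0095 → L = 108.0000 → L = 108
check at θ₃=205°: x = 50.3560 (printed 50.3560) ✓

r = 60, L = 108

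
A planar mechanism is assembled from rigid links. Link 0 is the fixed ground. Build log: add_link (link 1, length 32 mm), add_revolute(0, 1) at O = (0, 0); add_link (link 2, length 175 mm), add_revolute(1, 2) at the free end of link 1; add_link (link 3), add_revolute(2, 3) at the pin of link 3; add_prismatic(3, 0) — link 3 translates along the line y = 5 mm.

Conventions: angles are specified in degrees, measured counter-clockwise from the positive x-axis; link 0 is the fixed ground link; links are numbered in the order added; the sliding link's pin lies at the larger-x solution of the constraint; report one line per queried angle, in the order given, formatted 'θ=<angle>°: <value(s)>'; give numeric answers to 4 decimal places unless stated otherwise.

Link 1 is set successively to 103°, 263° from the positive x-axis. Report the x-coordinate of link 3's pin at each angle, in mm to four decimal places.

geometry: r = 32 mm, L = 175 mm, e = 5 mm
θ=103°: crank pin P = (r cos θ, r sin θ) = (-7.198434, 31.179842)
θ=103°: h = r sin θ − e = 31.179842 − 5 = 26.179842
θ=103°: x = r cos θ + √(L² − h²) = -7.198434 + 173.030679 = 165.832245
θ=263°: crank pin P = (r cos θ, r sin θ) = (-3.899819, -31.761477)
θ=263°: h = r sin θ − e = -31.761477 − 5 = -36.761477
θ=263°: x = r cos θ + √(L² − h²) = -3.899819 + 171.095277 = 167.195458

θ=103°: 165.8322
θ=263°: 167.1955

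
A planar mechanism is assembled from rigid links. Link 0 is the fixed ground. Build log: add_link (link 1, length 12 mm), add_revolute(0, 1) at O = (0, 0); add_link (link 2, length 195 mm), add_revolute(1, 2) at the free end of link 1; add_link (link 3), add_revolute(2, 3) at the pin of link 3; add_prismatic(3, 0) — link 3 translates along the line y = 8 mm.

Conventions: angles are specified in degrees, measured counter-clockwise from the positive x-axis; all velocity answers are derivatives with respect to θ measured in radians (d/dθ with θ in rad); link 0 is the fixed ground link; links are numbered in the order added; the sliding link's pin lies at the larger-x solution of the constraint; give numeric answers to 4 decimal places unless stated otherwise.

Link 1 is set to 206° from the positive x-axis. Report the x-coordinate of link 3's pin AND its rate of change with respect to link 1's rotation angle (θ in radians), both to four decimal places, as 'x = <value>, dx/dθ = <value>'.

geometry: r = 12 mm, L = 195 mm, e = 8 mm
crank pin P = (r cos θ, r sin θ) = (-10.785529, -5.260454)
h = r sin θ − e = -5.260454 − 8 = -13.260454
x = r cos θ + √(L² − h²) = -10.785529 + 194.548607 = 183.763078
dx/dθ = −r sin θ − h·r cos θ/√(L² − h²) (θ in radians; h = -13.260454) = 4.525311

x = 183.7631, dx/dθ = 4.5253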